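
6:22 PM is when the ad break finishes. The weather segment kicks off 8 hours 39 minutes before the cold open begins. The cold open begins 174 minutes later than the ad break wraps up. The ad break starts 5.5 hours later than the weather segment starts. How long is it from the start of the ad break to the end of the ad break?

15 minutes

The cold open starts at 6:22 PM + 174 min = 9:16 PM.
The weather segment starts at 9:16 PM − 519 min = 12:37 PM.
The ad break starts at 12:37 PM + 330 min = 6:07 PM.
From 6:07 PM to 6:22 PM is 15 minutes.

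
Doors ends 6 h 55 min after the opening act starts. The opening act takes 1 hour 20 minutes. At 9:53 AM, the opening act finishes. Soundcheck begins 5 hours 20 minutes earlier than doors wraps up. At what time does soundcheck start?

The opening act starts at 9:53 AM − 80 min = 8:33 AM.
Doors ends at 8:33 AM + 415 min = 3:28 PM.
Soundcheck starts at 3:28 PM − 320 min = 10:08 AM.

10:08 AM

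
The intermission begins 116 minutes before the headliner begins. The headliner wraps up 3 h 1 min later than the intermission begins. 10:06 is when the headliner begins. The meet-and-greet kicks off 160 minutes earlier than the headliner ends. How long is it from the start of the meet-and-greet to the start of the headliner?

The intermission starts at 10:06 − 116 min = 08:10.
The headliner ends at 08:10 + 181 min = 11:11.
The meet-and-greet starts at 11:11 − 160 min = 08:31.
From 08:31 to 10:06 is 1 h 35 min.

1 h 35 min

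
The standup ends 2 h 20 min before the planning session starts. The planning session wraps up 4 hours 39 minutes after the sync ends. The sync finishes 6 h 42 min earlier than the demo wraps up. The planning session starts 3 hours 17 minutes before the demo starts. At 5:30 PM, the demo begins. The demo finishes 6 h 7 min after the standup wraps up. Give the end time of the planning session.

3:57 PM

The planning session starts at 5:30 PM − 197 min = 2:13 PM.
The standup ends at 2:13 PM − 140 min = 11:53 AM.
The demo ends at 11:53 AM + 367 min = 6:00 PM.
The sync ends at 6:00 PM − 402 min = 11:18 AM.
The planning session ends at 11:18 AM + 279 min = 3:57 PM.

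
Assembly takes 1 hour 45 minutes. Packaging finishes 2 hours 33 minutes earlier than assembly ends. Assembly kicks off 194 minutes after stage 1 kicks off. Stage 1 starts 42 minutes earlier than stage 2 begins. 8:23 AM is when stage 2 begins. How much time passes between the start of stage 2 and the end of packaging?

1 h 44 min

Stage 1 starts at 8:23 AM − 42 min = 7:41 AM.
Assembly starts at 7:41 AM + 194 min = 10:55 AM.
Assembly ends at 10:55 AM + 105 min = 12:40 PM.
Packaging ends at 12:40 PM − 153 min = 10:07 AM.
From 8:23 AM to 10:07 AM is 1 h 44 min.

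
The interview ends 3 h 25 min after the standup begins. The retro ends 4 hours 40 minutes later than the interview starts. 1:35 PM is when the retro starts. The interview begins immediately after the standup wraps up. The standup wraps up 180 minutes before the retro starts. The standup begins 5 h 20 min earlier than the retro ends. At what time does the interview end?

The standup ends at 1:35 PM − 180 min = 10:35 AM.
So the interview starts at 10:35 AM.
The retro ends at 10:35 AM + 280 min = 3:15 PM.
The standup starts at 3:15 PM − 320 min = 9:55 AM.
The interview ends at 9:55 AM + 205 min = 1:20 PM.

1:20 PM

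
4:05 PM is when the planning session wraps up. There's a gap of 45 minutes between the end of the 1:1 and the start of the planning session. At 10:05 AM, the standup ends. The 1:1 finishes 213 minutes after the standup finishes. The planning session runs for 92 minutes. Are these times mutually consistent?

No

The 1:1 ends at 10:05 AM + 213 min = 1:38 PM.
The planning session starts at 1:38 PM + 45 min = 2:23 PM.
The planning session ends at 2:23 PM + 92 min = 3:55 PM.
But the planning session is also said to end at 4:05 PM — a 10-minute conflict.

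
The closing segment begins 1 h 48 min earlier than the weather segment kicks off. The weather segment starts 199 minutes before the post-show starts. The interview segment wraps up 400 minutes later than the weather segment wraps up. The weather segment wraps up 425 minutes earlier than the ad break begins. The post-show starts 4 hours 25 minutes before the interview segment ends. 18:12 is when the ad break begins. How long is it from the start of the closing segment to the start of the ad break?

597 minutes

The weather segment ends at 18:12 − 425 min = 11:07.
The interview segment ends at 11:07 + 400 min = 17:47.
The post-show starts at 17:47 − 265 min = 13:22.
The weather segment starts at 13:22 − 199 min = 10:03.
The closing segment starts at 10:03 − 108 min = 08:15.
From 08:15 to 18:12 is 597 minutes.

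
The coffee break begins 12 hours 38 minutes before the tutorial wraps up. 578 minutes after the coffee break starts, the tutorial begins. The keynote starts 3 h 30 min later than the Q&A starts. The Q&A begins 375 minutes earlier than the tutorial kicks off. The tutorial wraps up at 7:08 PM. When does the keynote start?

1:23 PM

The coffee break starts at 7:08 PM − 758 min = 6:30 AM.
The tutorial starts at 6:30 AM + 578 min = 4:08 PM.
The Q&A starts at 4:08 PM − 375 min = 9:53 AM.
The keynote starts at 9:53 AM + 210 min = 1:23 PM.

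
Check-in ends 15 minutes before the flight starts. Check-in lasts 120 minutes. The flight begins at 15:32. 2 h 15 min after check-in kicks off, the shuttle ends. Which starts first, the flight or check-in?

check-in

Check-in ends at 15:32 − 15 min = 15:17.
Check-in starts at 15:17 − 120 min = 13:17.
The flight starts at 15:32 and check-in starts at 13:17, so check-in is first.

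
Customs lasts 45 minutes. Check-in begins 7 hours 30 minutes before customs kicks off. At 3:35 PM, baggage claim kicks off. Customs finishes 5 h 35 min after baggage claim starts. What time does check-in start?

12:55 PM

Customs ends at 3:35 PM + 335 min = 9:10 PM.
Customs starts at 9:10 PM − 45 min = 8:25 PM.
Check-in starts at 8:25 PM − 450 min = 12:55 PM.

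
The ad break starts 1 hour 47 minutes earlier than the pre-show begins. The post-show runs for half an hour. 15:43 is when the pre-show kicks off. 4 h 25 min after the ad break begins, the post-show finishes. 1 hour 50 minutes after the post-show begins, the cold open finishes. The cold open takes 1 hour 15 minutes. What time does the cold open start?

18:26

The ad break starts at 15:43 − 107 min = 13:56.
The post-show ends at 13:56 + 265 min = 18:21.
The post-show starts at 18:21 − 30 min = 17:51.
The cold open ends at 17:51 + 110 min = 19:41.
The cold open starts at 19:41 − 75 min = 18:26.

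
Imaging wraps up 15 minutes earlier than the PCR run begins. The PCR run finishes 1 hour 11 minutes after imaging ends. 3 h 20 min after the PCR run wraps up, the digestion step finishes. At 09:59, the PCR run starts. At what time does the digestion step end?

14:15

Imaging ends at 09:59 − 15 min = 09:44.
The PCR run ends at 09:44 + 71 min = 10:55.
The digestion step ends at 10:55 + 200 min = 14:15.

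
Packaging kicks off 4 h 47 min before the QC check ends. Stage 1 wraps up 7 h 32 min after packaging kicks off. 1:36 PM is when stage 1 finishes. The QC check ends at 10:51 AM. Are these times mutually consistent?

Packaging starts at 10:51 AM − 287 min = 6:04 AM.
Stage 1 ends at 6:04 AM + 452 min = 1:36 PM.
That matches the stated 1:36 PM, so the schedule is consistent.

Yes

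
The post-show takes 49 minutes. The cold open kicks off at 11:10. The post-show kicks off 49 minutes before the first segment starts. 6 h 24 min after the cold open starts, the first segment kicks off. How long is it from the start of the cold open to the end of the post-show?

The first segment starts at 11:10 + 384 min = 17:34.
The post-show starts at 17:34 − 49 min = 16:45.
The post-show ends at 16:45 + 49 min = 17:34.
From 11:10 to 17:34 is 6 hours 24 minutes.

6 hours 24 minutes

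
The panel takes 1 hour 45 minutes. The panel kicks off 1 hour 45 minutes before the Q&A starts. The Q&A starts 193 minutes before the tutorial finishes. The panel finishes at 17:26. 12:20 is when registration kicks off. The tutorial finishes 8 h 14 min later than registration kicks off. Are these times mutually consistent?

No

The tutorial ends at 12:20 + 494 min = 20:34.
The Q&A starts at 20:34 − 193 min = 17:21.
The panel starts at 17:21 − 105 min = 15:36.
The panel ends at 15:36 + 105 min = 17:21.
But the panel is also said to end at 17:26 — a 5-minute conflict.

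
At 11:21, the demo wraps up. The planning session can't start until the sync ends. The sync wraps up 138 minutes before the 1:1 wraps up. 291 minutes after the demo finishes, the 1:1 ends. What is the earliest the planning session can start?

13:54

The 1:1 ends at 11:21 + 291 min = 16:12.
The sync ends at 16:12 − 138 min = 13:54.
The planning session is bounded by the sync, so the earliest it can start is 13:54.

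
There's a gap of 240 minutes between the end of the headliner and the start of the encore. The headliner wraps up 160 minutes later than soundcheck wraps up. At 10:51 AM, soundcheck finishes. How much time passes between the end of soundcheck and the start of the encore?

The headliner ends at 10:51 AM + 160 min = 1:31 PM.
The encore starts at 1:31 PM + 240 min = 5:31 PM.
From 10:51 AM to 5:31 PM is 400 minutes.

400 minutes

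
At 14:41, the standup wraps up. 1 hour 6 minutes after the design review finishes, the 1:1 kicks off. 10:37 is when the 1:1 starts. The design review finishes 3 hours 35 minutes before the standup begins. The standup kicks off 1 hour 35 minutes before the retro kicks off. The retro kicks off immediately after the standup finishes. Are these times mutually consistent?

Yes

The retro starts at 14:41.
The standup starts at 14:41 − 95 min = 13:06.
The design review ends at 13:06 − 215 min = 09:31.
The 1:1 starts at 09:31 + 66 min = 10:37.
That matches the stated 10:37, so the schedule is consistent.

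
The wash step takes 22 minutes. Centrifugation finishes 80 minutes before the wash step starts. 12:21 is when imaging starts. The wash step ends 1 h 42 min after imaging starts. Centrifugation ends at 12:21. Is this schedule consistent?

Yes

The wash step ends at 12:21 + 102 min = 14:03.
The wash step starts at 14:03 − 22 min = 13:41.
Centrifugation ends at 13:41 − 80 min = 12:21.
That matches the stated 12:21, so the schedule is consistent.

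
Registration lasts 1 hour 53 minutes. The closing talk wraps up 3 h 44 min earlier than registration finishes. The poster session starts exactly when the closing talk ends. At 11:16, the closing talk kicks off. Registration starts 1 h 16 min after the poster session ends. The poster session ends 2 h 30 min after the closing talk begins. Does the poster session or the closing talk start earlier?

The poster session ends at 11:16 + 150 min = 13:46.
Registration starts at 13:46 + 76 min = 15:02.
Registration ends at 15:02 + 113 min = 16:55.
The closing talk ends at 16:55 − 224 min = 13:11.
So the poster session starts at 13:11.
The poster session starts at 13:11 and the closing talk starts at 11:16, so the closing talk is first.

the closing talk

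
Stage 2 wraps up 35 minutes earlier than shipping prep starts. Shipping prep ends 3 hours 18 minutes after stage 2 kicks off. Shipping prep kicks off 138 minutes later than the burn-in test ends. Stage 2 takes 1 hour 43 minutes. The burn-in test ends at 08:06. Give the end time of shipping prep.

Shipping prep starts at 08:06 + 138 min = 10:24.
Stage 2 ends at 10:24 − 35 min = 09:49.
Stage 2 starts at 09:49 − 103 min = 08:06.
Shipping prep ends at 08:06 + 198 min = 11:24.

11:24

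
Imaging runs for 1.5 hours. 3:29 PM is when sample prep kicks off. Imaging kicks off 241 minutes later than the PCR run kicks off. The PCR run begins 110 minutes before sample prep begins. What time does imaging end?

The PCR run starts at 3:29 PM − 110 min = 1:39 PM.
Imaging starts at 1:39 PM + 241 min = 5:40 PM.
Imaging ends at 5:40 PM + 90 min = 7:10 PM.

7:10 PM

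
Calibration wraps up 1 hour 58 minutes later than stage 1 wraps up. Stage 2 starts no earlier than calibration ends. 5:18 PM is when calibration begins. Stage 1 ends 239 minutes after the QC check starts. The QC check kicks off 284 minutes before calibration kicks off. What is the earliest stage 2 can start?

The QC check starts at 5:18 PM − 284 min = 12:34 PM.
Stage 1 ends at 12:34 PM + 239 min = 4:33 PM.
Calibration ends at 4:33 PM + 118 min = 6:31 PM.
Stage 2 is bounded by calibration, so the earliest it can start is 6:31 PM.

6:31 PM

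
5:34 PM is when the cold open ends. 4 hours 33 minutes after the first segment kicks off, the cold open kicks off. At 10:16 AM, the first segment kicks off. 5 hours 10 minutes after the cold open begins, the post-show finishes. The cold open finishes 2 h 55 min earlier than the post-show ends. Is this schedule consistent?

No

The cold open starts at 10:16 AM + 273 min = 2:49 PM.
The post-show ends at 2:49 PM + 310 min = 7:59 PM.
The cold open ends at 7:59 PM − 175 min = 5:04 PM.
But the cold open is also said to end at 5:34 PM — a 30-minute conflict.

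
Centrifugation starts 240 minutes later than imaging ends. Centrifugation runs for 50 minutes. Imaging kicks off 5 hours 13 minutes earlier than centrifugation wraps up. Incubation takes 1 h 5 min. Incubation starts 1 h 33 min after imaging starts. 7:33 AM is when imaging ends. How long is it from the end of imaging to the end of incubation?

2 h 15 min

Centrifugation starts at 7:33 AM + 240 min = 11:33 AM.
Centrifugation ends at 11:33 AM + 50 min = 12:23 PM.
Imaging starts at 12:23 PM − 313 min = 7:10 AM.
Incubation starts at 7:10 AM + 93 min = 8:43 AM.
Incubation ends at 8:43 AM + 65 min = 9:48 AM.
From 7:33 AM to 9:48 AM is 2 h 15 min.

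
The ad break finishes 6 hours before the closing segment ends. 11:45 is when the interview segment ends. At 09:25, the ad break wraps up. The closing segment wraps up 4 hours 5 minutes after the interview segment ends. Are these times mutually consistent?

No

The closing segment ends at 11:45 + 245 min = 15:50.
The ad break ends at 15:50 − 360 min = 09:50.
But the ad break is also said to end at 09:25 — a 25-minute conflict.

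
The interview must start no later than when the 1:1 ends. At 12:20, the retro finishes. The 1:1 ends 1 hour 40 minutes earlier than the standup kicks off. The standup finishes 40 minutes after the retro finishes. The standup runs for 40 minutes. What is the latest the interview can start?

10:40

The standup ends at 12:20 + 40 min = 13:00.
The standup starts at 13:00 − 40 min = 12:20.
The 1:1 ends at 12:20 − 100 min = 10:40.
The interview is bounded by the 1:1, so the latest it can start is 10:40.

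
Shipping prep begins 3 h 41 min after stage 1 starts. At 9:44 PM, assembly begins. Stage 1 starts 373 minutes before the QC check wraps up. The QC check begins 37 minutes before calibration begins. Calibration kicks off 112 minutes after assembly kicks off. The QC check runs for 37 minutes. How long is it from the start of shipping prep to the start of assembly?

Calibration starts at 9:44 PM + 112 min = 11:36 PM.
The QC check starts at 11:36 PM − 37 min = 10:59 PM.
The QC check ends at 10:59 PM + 37 min = 11:36 PM.
Stage 1 starts at 11:36 PM − 373 min = 5:23 PM.
Shipping prep starts at 5:23 PM + 221 min = 9:04 PM.
From 9:04 PM to 9:44 PM is 40 minutes.

40 minutes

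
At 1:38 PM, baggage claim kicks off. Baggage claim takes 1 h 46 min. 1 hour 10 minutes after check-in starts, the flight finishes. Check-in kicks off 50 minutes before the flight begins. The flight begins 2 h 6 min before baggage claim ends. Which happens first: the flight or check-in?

Baggage claim ends at 1:38 PM + 106 min = 3:24 PM.
The flight starts at 3:24 PM − 126 min = 1:18 PM.
Check-in starts at 1:18 PM − 50 min = 12:28 PM.
The flight starts at 1:18 PM and check-in starts at 12:28 PM, so check-in is first.

check-in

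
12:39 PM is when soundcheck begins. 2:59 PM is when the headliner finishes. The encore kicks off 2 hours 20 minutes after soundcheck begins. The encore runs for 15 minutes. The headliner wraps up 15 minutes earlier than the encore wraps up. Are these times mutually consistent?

Yes

The encore starts at 12:39 PM + 140 min = 2:59 PM.
The encore ends at 2:59 PM + 15 min = 3:14 PM.
The headliner ends at 3:14 PM − 15 min = 2:59 PM.
That matches the stated 2:59 PM, so the schedule is consistent.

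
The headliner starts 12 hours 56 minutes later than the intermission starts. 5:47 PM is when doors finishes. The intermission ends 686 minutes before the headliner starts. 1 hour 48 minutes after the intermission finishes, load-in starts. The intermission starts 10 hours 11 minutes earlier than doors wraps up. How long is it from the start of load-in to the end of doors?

The intermission starts at 5:47 PM − 611 min = 7:36 AM.
The headliner starts at 7:36 AM + 776 min = 8:32 PM.
The intermission ends at 8:32 PM − 686 min = 9:06 AM.
Load-in starts at 9:06 AM + 108 min = 10:54 AM.
From 10:54 AM to 5:47 PM is 6 h 53 min.

6 h 53 min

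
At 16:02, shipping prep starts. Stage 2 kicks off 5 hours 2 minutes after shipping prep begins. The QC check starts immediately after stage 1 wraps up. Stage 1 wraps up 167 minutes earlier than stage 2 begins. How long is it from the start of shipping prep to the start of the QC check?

2 h 15 min

Stage 2 starts at 16:02 + 302 min = 21:04.
Stage 1 ends at 21:04 − 167 min = 18:17.
So the QC check starts at 18:17.
From 16:02 to 18:17 is 2 h 15 min.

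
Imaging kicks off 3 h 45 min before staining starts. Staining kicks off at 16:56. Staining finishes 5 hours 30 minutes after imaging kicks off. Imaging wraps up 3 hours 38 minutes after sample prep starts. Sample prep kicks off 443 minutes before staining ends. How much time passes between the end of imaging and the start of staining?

120 minutes

Imaging starts at 16:56 − 225 min = 13:11.
Staining ends at 13:11 + 330 min = 18:41.
Sample prep starts at 18:41 − 443 min = 11:18.
Imaging ends at 11:18 + 218 min = 14:56.
From 14:56 to 16:56 is 120 minutes.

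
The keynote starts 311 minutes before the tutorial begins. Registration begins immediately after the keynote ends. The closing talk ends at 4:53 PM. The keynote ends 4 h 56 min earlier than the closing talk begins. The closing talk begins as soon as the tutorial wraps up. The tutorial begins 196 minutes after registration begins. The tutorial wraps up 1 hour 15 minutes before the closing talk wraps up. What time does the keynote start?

8:47 AM

The tutorial ends at 4:53 PM − 75 min = 3:38 PM.
So the closing talk starts at 3:38 PM.
The keynote ends at 3:38 PM − 296 min = 10:42 AM.
So registration starts at 10:42 AM.
The tutorial starts at 10:42 AM + 196 min = 1:58 PM.
The keynote starts at 1:58 PM − 311 min = 8:47 AM.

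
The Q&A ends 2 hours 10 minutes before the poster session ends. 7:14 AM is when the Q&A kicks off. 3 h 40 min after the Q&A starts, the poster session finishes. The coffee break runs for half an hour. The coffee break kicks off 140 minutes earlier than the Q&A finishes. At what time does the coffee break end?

The poster session ends at 7:14 AM + 220 min = 10:54 AM.
The Q&A ends at 10:54 AM − 130 min = 8:44 AM.
The coffee break starts at 8:44 AM − 140 min = 6:24 AM.
The coffee break ends at 6:24 AM + 30 min = 6:54 AM.

6:54 AM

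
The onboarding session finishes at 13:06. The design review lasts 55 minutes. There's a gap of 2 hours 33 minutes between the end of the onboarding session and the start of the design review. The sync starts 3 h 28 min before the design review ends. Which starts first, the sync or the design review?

The design review starts at 13:06 + 153 min = 15:39.
The design review ends at 15:39 + 55 min = 16:34.
The sync starts at 16:34 − 208 min = 13:06.
The sync starts at 13:06 and the design review starts at 15:39, so the sync is first.

the sync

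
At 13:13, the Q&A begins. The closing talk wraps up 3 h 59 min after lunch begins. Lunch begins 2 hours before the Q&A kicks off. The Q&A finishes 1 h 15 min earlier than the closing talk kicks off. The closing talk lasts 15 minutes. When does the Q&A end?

13:42

Lunch starts at 13:13 − 120 min = 11:13.
The closing talk ends at 11:13 + 239 min = 15:12.
The closing talk starts at 15:12 − 15 min = 14:57.
The Q&A ends at 14:57 − 75 min = 13:42.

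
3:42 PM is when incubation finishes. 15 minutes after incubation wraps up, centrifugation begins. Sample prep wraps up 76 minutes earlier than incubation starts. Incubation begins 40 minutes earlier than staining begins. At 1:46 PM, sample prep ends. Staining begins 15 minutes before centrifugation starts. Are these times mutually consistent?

Yes

Centrifugation starts at 3:42 PM + 15 min = 3:57 PM.
Staining starts at 3:57 PM − 15 min = 3:42 PM.
Incubation starts at 3:42 PM − 40 min = 3:02 PM.
Sample prep ends at 3:02 PM − 76 min = 1:46 PM.
That matches the stated 1:46 PM, so the schedule is consistent.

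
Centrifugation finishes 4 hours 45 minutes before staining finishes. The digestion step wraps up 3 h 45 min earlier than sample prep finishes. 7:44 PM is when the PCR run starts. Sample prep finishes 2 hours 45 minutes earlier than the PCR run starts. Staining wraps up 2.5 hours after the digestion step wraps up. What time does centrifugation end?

Sample prep ends at 7:44 PM − 165 min = 4:59 PM.
The digestion step ends at 4:59 PM − 225 min = 1:14 PM.
Staining ends at 1:14 PM + 150 min = 3:44 PM.
Centrifugation ends at 3:44 PM − 285 min = 10:59 AM.

10:59 AM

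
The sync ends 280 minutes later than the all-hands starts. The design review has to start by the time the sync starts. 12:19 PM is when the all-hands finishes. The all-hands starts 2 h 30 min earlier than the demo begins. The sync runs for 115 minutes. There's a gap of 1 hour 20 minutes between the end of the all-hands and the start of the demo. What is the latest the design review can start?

The demo starts at 12:19 PM + 80 min = 1:39 PM.
The all-hands starts at 1:39 PM − 150 min = 11:09 AM.
The sync ends at 11:09 AM + 280 min = 3:49 PM.
The sync starts at 3:49 PM − 115 min = 1:54 PM.
The design review is bounded by the sync, so the latest it can start is 1:54 PM.

1:54 PM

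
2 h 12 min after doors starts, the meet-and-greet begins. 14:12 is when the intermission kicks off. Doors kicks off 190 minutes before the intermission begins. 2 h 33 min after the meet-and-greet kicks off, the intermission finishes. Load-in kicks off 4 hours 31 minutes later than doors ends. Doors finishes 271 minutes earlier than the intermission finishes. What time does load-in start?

Doors starts at 14:12 − 190 min = 11:02.
The meet-and-greet starts at 11:02 + 132 min = 13:14.
The intermission ends at 13:14 + 153 min = 15:47.
Doors ends at 15:47 − 271 min = 11:16.
Load-in starts at 11:16 + 271 min = 15:47.

15:47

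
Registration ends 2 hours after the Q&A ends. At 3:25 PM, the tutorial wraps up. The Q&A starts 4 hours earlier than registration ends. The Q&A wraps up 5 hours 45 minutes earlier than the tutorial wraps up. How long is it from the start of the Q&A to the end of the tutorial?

7 h 45 min

The Q&A ends at 3:25 PM − 345 min = 9:40 AM.
Registration ends at 9:40 AM + 120 min = 11:40 AM.
The Q&A starts at 11:40 AM − 240 min = 7:40 AM.
From 7:40 AM to 3:25 PM is 7 h 45 min.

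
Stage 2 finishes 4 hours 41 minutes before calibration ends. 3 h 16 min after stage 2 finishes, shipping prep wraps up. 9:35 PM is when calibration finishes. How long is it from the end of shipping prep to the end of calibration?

1 h 25 min

Stage 2 ends at 9:35 PM − 281 min = 4:54 PM.
Shipping prep ends at 4:54 PM + 196 min = 8:10 PM.
From 8:10 PM to 9:35 PM is 1 h 25 min.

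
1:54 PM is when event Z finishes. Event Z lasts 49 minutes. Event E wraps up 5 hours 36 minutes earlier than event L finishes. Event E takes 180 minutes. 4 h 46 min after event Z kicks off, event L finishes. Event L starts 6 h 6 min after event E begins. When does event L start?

3:21 PM

Event Z starts at 1:54 PM − 49 min = 1:05 PM.
Event L ends at 1:05 PM + 286 min = 5:51 PM.
Event E ends at 5:51 PM − 336 min = 12:15 PM.
Event E starts at 12:15 PM − 180 min = 9:15 AM.
Event L starts at 9:15 AM + 366 min = 3:21 PM.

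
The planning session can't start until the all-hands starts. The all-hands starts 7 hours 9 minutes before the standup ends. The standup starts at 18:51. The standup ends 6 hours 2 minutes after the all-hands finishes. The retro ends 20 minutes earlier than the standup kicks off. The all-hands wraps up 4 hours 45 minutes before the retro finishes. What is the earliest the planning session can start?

The retro ends at 18:51 − 20 min = 18:31.
The all-hands ends at 18:31 − 285 min = 13:46.
The standup ends at 13:46 + 362 min = 19:48.
The all-hands starts at 19:48 − 429 min = 12:39.
The planning session is bounded by the all-hands, so the earliest it can start is 12:39.

12:39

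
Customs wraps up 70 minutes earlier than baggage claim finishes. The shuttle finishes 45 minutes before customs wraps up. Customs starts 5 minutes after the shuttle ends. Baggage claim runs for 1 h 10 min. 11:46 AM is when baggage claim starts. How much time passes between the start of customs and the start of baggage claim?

Baggage claim ends at 11:46 AM + 70 min = 12:56 PM.
Customs ends at 12:56 PM − 70 min = 11:46 AM.
The shuttle ends at 11:46 AM − 45 min = 11:01 AM.
Customs starts at 11:01 AM + 5 min = 11:06 AM.
From 11:06 AM to 11:46 AM is 40 minutes.

40 minutes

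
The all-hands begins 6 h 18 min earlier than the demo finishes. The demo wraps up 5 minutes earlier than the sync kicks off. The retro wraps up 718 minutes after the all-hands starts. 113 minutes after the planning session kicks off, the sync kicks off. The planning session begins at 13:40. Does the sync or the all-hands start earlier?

The sync starts at 13:40 + 113 min = 15:33.
The demo ends at 15:33 − 5 min = 15:28.
The all-hands starts at 15:28 − 378 min = 09:10.
The sync starts at 15:33 and the all-hands starts at 09:10, so the all-hands is first.

the all-hands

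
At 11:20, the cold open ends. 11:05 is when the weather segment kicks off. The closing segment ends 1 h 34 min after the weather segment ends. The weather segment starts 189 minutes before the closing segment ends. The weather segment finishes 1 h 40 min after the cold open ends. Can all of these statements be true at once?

No

The weather segment ends at 11:20 + 100 min = 13:00.
The closing segment ends at 13:00 + 94 min = 14:34.
The weather segment starts at 14:34 − 189 min = 11:25.
But the weather segment is also said to start at 11:05 — a 20-minute conflict.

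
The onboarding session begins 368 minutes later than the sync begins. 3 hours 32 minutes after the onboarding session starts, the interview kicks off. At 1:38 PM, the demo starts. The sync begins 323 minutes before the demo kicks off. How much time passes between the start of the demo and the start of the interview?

The sync starts at 1:38 PM − 323 min = 8:15 AM.
The onboarding session starts at 8:15 AM + 368 min = 2:23 PM.
The interview starts at 2:23 PM + 212 min = 5:55 PM.
From 1:38 PM to 5:55 PM is 4 h 17 min.

4 h 17 min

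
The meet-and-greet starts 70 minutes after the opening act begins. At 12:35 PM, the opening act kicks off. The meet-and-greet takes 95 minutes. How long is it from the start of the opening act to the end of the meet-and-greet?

165 minutes

The meet-and-greet starts at 12:35 PM + 70 min = 1:45 PM.
The meet-and-greet ends at 1:45 PM + 95 min = 3:20 PM.
From 12:35 PM to 3:20 PM is 165 minutes.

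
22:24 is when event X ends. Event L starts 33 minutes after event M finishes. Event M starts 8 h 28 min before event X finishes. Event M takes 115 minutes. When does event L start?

16:24

Event M starts at 22:24 − 508 min = 13:56.
Event M ends at 13:56 + 115 min = 15:51.
Event L starts at 15:51 + 33 min = 16:24.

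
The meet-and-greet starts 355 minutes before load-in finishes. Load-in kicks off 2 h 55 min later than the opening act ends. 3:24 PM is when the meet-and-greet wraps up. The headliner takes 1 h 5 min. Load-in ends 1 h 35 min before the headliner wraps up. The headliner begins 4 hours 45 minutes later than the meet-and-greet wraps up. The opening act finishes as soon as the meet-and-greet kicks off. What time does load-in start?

The headliner starts at 3:24 PM + 285 min = 8:09 PM.
The headliner ends at 8:09 PM + 65 min = 9:14 PM.
Load-in ends at 9:14 PM − 95 min = 7:39 PM.
The meet-and-greet starts at 7:39 PM − 355 min = 1:44 PM.
So the opening act ends at 1:44 PM.
Load-in starts at 1:44 PM + 175 min = 4:39 PM.

4:39 PM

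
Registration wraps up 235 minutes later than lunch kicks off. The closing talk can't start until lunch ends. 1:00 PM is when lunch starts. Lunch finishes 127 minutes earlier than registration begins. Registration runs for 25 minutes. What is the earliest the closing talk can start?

2:23 PM

Registration ends at 1:00 PM + 235 min = 4:55 PM.
Registration starts at 4:55 PM − 25 min = 4:30 PM.
Lunch ends at 4:30 PM − 127 min = 2:23 PM.
The closing talk is bounded by lunch, so the earliest it can start is 2:23 PM.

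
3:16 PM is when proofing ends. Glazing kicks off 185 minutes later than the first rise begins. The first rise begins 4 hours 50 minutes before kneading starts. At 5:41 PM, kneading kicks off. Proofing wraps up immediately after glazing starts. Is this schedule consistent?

The first rise starts at 5:41 PM − 290 min = 12:51 PM.
Glazing starts at 12:51 PM + 185 min = 3:56 PM.
So proofing ends at 3:56 PM.
But proofing is also said to end at 3:16 PM — a 40-minute conflict.

No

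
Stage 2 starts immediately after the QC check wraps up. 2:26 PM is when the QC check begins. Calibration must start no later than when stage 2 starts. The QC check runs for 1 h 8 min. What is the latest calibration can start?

3:34 PM

The QC check ends at 2:26 PM + 68 min = 3:34 PM.
So stage 2 starts at 3:34 PM.
Calibration is bounded by stage 2, so the latest it can start is 3:34 PM.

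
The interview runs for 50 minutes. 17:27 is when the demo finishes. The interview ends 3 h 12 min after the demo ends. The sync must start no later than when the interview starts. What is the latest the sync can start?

The interview ends at 17:27 + 192 min = 20:39.
The interview starts at 20:39 − 50 min = 19:49.
The sync is bounded by the interview, so the latest it can start is 19:49.

19:49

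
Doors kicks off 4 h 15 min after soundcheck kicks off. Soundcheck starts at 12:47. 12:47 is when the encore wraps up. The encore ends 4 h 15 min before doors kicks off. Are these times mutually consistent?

Doors starts at 12:47 + 255 min = 17:02.
The encore ends at 17:02 − 255 min = 12:47.
That matches the stated 12:47, so the schedule is consistent.

Yes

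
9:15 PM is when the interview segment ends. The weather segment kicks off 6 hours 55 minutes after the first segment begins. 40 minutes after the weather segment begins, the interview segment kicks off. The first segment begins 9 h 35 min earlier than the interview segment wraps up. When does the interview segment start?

7:15 PM

The first segment starts at 9:15 PM − 575 min = 11:40 AM.
The weather segment starts at 11:40 AM + 415 min = 6:35 PM.
The interview segment starts at 6:35 PM + 40 min = 7:15 PM.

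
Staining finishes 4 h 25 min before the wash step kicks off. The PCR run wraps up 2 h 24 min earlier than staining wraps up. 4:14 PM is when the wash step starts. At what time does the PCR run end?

Staining ends at 4:14 PM − 265 min = 11:49 AM.
The PCR run ends at 11:49 AM − 144 min = 9:25 AM.

9:25 AM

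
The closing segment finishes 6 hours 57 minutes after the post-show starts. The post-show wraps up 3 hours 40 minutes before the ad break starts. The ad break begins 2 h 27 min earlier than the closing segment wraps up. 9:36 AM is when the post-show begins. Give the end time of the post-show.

10:26 AM

The closing segment ends at 9:36 AM + 417 min = 4:33 PM.
The ad break starts at 4:33 PM − 147 min = 2:06 PM.
The post-show ends at 2:06 PM − 220 min = 10:26 AM.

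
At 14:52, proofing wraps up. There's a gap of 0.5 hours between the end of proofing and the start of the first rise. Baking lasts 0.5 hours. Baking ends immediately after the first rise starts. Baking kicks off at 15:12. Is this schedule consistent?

No

The first rise starts at 14:52 + 30 min = 15:22.
So baking ends at 15:22.
Baking starts at 15:22 − 30 min = 14:52.
But baking is also said to start at 15:12 — a 20-minute conflict.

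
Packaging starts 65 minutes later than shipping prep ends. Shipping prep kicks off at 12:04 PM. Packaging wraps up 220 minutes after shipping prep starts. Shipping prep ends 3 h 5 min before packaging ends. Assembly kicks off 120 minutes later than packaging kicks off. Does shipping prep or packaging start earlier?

shipping prep

Packaging ends at 12:04 PM + 220 min = 3:44 PM.
Shipping prep ends at 3:44 PM − 185 min = 12:39 PM.
Packaging starts at 12:39 PM + 65 min = 1:44 PM.
Shipping prep starts at 12:04 PM and packaging starts at 1:44 PM, so shipping prep is first.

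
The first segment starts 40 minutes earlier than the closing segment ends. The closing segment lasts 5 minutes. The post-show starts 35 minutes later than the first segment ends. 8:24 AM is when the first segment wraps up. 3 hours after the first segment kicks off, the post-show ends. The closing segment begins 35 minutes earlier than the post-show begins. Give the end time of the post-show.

The post-show starts at 8:24 AM + 35 min = 8:59 AM.
The closing segment starts at 8:59 AM − 35 min = 8:24 AM.
The closing segment ends at 8:24 AM + 5 min = 8:29 AM.
The first segment starts at 8:29 AM − 40 min = 7:49 AM.
The post-show ends at 7:49 AM + 180 min = 10:49 AM.

10:49 AM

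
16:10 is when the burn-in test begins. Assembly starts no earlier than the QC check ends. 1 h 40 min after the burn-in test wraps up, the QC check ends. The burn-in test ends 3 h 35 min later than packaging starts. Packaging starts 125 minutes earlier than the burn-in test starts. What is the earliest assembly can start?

19:20

Packaging starts at 16:10 − 125 min = 14:05.
The burn-in test ends at 14:05 + 215 min = 17:40.
The QC check ends at 17:40 + 100 min = 19:20.
Assembly is bounded by the QC check, so the earliest it can start is 19:20.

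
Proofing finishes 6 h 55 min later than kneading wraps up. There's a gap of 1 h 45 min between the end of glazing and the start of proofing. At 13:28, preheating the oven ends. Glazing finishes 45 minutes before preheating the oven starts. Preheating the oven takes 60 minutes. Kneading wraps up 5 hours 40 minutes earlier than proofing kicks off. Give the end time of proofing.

14:43

Preheating the oven starts at 13:28 − 60 min = 12:28.
Glazing ends at 12:28 − 45 min = 11:43.
Proofing starts at 11:43 + 105 min = 13:28.
Kneading ends at 13:28 − 340 min = 07:48.
Proofing ends at 07:48 + 415 min = 14:43.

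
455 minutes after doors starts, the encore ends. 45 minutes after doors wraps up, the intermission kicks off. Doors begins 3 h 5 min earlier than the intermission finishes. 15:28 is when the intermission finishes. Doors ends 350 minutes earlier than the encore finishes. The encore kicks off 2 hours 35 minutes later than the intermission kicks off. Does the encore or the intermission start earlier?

the intermission

Doors starts at 15:28 − 185 min = 12:23.
The encore ends at 12:23 + 455 min = 19:58.
Doors ends at 19:58 − 350 min = 14:08.
The intermission starts at 14:08 + 45 min = 14:53.
The encore starts at 14:53 + 155 min = 17:28.
The encore starts at 17:28 and the intermission starts at 14:53, so the intermission is first.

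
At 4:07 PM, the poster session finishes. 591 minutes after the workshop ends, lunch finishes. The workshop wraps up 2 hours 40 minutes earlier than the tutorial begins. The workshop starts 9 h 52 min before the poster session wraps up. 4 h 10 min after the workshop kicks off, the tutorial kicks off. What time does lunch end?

5:36 PM

The workshop starts at 4:07 PM − 592 min = 6:15 AM.
The tutorial starts at 6:15 AM + 250 min = 10:25 AM.
The workshop ends at 10:25 AM − 160 min = 7:45 AM.
Lunch ends at 7:45 AM + 591 min = 5:36 PM.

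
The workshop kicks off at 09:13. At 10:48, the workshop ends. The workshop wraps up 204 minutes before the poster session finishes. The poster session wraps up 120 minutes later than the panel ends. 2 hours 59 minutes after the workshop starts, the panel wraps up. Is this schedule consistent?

The panel ends at 09:13 + 179 min = 12:12.
The poster session ends at 12:12 + 120 min = 14:12.
The workshop ends at 14:12 − 204 min = 10:48.
That matches the stated 10:48, so the schedule is consistent.

Yes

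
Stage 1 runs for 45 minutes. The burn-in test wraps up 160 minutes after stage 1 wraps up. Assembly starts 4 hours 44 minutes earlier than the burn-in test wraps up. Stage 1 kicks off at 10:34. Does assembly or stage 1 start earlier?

Stage 1 ends at 10:34 + 45 min = 11:19.
The burn-in test ends at 11:19 + 160 min = 13:59.
Assembly starts at 13:59 − 284 min = 09:15.
Assembly starts at 09:15 and stage 1 starts at 10:34, so assembly is first.

assembly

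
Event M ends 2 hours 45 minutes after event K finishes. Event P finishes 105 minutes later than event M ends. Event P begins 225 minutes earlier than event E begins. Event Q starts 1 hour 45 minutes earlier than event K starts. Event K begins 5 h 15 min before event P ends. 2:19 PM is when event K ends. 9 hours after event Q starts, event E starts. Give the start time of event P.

5:04 PM

Event M ends at 2:19 PM + 165 min = 5:04 PM.
Event P ends at 5:04 PM + 105 min = 6:49 PM.
Event K starts at 6:49 PM − 315 min = 1:34 PM.
Event Q starts at 1:34 PM − 105 min = 11:49 AM.
Event E starts at 11:49 AM + 540 min = 8:49 PM.
Event P starts at 8:49 PM − 225 min = 5:04 PM.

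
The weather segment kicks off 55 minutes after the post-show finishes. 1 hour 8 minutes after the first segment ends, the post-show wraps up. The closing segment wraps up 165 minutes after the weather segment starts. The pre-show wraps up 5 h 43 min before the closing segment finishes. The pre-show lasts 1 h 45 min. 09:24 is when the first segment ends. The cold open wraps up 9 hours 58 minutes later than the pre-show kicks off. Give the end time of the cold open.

16:42

The post-show ends at 09:24 + 68 min = 10:32.
The weather segment starts at 10:32 + 55 min = 11:27.
The closing segment ends at 11:27 + 165 min = 14:12.
The pre-show ends at 14:12 − 343 min = 08:29.
The pre-show starts at 08:29 − 105 min = 06:44.
The cold open ends at 06:44 + 598 min = 16:42.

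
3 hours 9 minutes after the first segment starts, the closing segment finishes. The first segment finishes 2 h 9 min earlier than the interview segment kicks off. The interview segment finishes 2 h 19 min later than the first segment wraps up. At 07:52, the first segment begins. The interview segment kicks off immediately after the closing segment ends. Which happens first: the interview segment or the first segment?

the first segment

The closing segment ends at 07:52 + 189 min = 11:01.
So the interview segment starts at 11:01.
The interview segment starts at 11:01 and the first segment starts at 07:52, so the first segment is first.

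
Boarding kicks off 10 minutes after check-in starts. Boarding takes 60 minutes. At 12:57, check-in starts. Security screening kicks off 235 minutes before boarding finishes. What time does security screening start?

10:12

Boarding starts at 12:57 + 10 min = 13:07.
Boarding ends at 13:07 + 60 min = 14:07.
Security screening starts at 14:07 − 235 min = 10:12.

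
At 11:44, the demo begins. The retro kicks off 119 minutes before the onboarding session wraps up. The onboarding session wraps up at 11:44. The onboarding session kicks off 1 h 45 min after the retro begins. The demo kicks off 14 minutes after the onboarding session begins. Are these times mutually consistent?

The retro starts at 11:44 − 119 min = 09:45.
The onboarding session starts at 09:45 + 105 min = 11:30.
The demo starts at 11:30 + 14 min = 11:44.
That matches the stated 11:44, so the schedule is consistent.

Yes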